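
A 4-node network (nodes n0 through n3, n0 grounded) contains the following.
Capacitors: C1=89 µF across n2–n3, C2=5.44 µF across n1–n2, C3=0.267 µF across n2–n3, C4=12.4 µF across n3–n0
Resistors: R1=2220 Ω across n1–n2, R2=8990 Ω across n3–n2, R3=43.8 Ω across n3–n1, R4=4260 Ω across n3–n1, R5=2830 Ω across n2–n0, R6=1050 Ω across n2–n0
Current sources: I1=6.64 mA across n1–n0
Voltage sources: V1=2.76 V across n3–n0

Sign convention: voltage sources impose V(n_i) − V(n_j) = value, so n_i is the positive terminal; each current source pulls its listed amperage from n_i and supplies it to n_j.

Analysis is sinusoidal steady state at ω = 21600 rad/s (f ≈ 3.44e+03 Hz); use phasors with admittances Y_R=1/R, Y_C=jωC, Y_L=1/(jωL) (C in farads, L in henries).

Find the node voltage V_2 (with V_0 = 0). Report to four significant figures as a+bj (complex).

Element admittances at ω=21600 rad/s:
  Y(C1) = 0.000+1.922j S between n2,n3
  Y(R1) = 0.0004505+0.000j S between n1,n2
  Y(C2) = 0.000+0.1175j S between n1,n2
  Y(R2) = 0.0001112+0.000j S between n3,n2
  Y(R3) = 0.02283+0.000j S between n3,n1
  Y(R4) = 0.0002347+0.000j S between n3,n1
  Y(C3) = 0.000+0.005767j S between n2,n3
  I1: injects 0.00664 A into n0 (from n1)
  Y(R5) = 0.0003534+0.000j S between n2,n0
  Y(C4) = 0.000+0.2678j S between n3,n0
  Y(R6) = 0.0009524+0.000j S between n2,n0
  V1: constraint V(n3)−V(n0) = 2.76
Assemble and solve the 4×4 MNA system:
  V(n1)=2.747+0.05917j  V(n2)=2.759+0.005162j  V(n3)=2.760+0.000j
  i(V1)=-0.01024-0.7392j

2.759+0.005162j V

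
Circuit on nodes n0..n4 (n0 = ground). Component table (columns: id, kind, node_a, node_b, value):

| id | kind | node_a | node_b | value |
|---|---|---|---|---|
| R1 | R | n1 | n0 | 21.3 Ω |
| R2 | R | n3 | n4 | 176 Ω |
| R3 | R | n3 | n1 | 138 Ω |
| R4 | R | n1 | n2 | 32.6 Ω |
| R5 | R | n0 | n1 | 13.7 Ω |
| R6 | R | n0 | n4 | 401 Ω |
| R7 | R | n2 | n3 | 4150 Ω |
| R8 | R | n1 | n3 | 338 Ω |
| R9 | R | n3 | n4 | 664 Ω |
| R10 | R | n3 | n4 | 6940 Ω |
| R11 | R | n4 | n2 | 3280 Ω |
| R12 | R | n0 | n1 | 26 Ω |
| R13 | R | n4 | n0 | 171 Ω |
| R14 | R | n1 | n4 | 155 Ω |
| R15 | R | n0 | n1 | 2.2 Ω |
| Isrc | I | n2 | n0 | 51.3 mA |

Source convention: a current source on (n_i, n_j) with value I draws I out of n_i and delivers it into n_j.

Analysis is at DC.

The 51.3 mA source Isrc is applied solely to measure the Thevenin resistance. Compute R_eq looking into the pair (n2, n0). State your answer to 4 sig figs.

Apply KCL at each of the 4 non-ground nodes and solve the resulting linear system.
Node n1: branches {R1, R3, R4, R5, R8, R12, R14, R15} → V_1 = -0.08259
Node n2: branches {R4, R7, R11, Isrc} → V_2 = -1.726
Node n3: branches {R2, R3, R7, R8, R9, R10} → V_3 = -0.1043
Node n4: branches {R2, R6, R9, R10, R11, R13, R14} → V_4 = -0.08132

R_eq = 33.64 Ω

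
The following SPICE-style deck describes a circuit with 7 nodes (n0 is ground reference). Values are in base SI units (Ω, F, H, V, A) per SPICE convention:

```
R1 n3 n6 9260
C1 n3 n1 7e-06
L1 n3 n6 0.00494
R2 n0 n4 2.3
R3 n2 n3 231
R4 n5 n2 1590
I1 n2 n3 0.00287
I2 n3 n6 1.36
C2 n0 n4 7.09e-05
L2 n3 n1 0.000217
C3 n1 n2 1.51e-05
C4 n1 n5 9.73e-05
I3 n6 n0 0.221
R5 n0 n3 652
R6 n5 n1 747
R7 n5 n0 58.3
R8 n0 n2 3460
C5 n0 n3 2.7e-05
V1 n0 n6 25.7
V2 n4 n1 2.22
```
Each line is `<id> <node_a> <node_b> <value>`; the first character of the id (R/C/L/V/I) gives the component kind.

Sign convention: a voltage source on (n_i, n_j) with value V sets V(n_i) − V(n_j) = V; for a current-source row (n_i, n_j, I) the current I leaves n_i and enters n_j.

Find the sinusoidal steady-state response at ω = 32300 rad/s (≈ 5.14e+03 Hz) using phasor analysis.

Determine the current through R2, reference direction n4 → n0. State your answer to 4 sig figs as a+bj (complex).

0.03089+0.01975j A

Element admittances at ω=32300 rad/s:
  Y(R1) = 0.0001080+0.000j S between n3,n6
  Y(C1) = 0.000+0.2261j S between n3,n1
  Y(L1) = 0.000-0.006267j S between n3,n6
  Y(R2) = 0.4348+0.000j S between n0,n4
  Y(R3) = 0.004329+0.000j S between n2,n3
  Y(R4) = 0.0006289+0.000j S between n5,n2
  I1: injects 0.00287 A into n3 (from n2)
  I2: injects 1.36 A into n6 (from n3)
  Y(C2) = 0.000+2.290j S between n0,n4
  Y(L2) = 0.000-0.1427j S between n3,n1
  Y(C3) = 0.000+0.4877j S between n1,n2
  Y(C4) = 0.000+3.143j S between n1,n5
  I3: injects 0.221 A into n0 (from n6)
  Y(R5) = 0.001534+0.000j S between n0,n3
  Y(R6) = 0.001339+0.000j S between n5,n1
  Y(R7) = 0.01715+0.000j S between n5,n0
  Y(R8) = 0.0002890+0.000j S between n0,n2
  Y(C5) = 0.000+0.8721j S between n0,n3
  V1: constraint V(n0)−V(n6) = 25.7
  V2: constraint V(n4)−V(n1) = 2.22
Assemble and solve the 8×8 MNA system:
  V(n1)=-2.149+0.04542j  V(n2)=-2.136+0.03134j  V(n3)=-0.02814+1.446j  V(n4)=0.07106+0.04542j  V(n5)=-2.149+0.03369j  V(n6)=-25.70+0.000j
  i(V1)=-1.151+0.1607j  i(V2)=0.07312-0.1825j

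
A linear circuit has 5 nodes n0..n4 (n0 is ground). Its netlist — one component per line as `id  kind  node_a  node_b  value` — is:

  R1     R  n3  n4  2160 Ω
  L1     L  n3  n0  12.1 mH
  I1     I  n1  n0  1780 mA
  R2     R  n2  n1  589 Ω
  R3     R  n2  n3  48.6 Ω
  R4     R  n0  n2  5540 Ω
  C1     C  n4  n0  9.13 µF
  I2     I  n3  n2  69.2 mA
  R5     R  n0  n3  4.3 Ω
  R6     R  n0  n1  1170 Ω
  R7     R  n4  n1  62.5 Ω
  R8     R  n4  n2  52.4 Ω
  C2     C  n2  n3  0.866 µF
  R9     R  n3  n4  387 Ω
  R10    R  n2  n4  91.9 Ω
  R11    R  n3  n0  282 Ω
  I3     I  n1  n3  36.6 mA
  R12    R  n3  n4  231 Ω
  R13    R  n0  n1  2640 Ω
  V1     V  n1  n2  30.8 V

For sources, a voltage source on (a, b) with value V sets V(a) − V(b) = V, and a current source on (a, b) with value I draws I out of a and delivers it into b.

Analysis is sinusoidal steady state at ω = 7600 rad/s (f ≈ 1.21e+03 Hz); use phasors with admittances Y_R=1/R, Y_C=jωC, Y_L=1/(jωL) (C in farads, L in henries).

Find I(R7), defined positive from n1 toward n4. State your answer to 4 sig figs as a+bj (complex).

Element admittances at ω=7600 rad/s:
  Y(R1) = 0.0004630+0.000j S between n3,n4
  Y(L1) = 0.000-0.01087j S between n3,n0
  I1: injects 1.78 A into n0 (from n1)
  Y(R2) = 0.001698+0.000j S between n2,n1
  Y(R3) = 0.02058+0.000j S between n2,n3
  Y(R4) = 0.0001805+0.000j S between n0,n2
  Y(C1) = 0.000+0.06939j S between n4,n0
  I2: injects 0.0692 A into n2 (from n3)
  Y(R5) = 0.2326+0.000j S between n0,n3
  Y(R6) = 0.0008547+0.000j S between n0,n1
  Y(R7) = 0.01600+0.000j S between n4,n1
  Y(R8) = 0.01908+0.000j S between n4,n2
  Y(C2) = 0.000+0.006582j S between n2,n3
  Y(R9) = 0.002584+0.000j S between n3,n4
  Y(R10) = 0.01088+0.000j S between n2,n4
  Y(R11) = 0.003546+0.000j S between n3,n0
  I3: injects 0.0366 A into n3 (from n1)
  Y(R12) = 0.004329+0.000j S between n3,n4
  Y(R13) = 0.0003788+0.000j S between n0,n1
  V1: constraint V(n1)−V(n2) = 30.8
Assemble and solve the 5×5 MNA system:
  V(n1)=-4.162+13.04j  V(n2)=-34.96+13.04j  V(n3)=-3.250+0.4968j  V(n4)=-2.465+14.51j
  i(V1)=-1.837+0.007490j

-0.02715-0.02357j A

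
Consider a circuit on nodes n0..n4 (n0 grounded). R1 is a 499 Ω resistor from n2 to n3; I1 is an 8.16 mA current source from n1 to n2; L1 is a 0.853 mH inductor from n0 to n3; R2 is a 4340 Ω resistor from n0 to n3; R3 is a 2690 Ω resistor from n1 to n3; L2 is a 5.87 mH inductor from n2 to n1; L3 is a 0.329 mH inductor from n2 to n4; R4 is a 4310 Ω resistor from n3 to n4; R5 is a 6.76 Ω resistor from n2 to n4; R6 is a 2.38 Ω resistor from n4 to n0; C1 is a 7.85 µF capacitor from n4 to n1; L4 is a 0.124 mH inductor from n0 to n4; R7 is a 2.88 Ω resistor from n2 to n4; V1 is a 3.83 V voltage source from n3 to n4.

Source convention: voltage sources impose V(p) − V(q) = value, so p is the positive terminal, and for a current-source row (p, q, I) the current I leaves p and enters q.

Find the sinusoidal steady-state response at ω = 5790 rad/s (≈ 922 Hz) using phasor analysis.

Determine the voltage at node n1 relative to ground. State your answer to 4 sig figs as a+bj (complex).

Apply KCL at each of the 4 non-ground nodes and solve the resulting linear system.
Node n1: branches {I1, R3, L2, C1} → V_1 = -0.5044+0.4870j
Node n2: branches {R1, I1, L2, L3, R5, R7} → V_2 = -0.4322+0.1472j
Node n3: branches {R1, L1, R2, R3, R4, V1} → V_3 = 3.375+0.1193j
Node n4: branches {L3, R4, R5, R6, C1, L4, R7, V1} → V_4 = -0.4547+0.1193j
Source currents: i(V1)=-0.03489+0.6836j

-0.5044+0.4870j V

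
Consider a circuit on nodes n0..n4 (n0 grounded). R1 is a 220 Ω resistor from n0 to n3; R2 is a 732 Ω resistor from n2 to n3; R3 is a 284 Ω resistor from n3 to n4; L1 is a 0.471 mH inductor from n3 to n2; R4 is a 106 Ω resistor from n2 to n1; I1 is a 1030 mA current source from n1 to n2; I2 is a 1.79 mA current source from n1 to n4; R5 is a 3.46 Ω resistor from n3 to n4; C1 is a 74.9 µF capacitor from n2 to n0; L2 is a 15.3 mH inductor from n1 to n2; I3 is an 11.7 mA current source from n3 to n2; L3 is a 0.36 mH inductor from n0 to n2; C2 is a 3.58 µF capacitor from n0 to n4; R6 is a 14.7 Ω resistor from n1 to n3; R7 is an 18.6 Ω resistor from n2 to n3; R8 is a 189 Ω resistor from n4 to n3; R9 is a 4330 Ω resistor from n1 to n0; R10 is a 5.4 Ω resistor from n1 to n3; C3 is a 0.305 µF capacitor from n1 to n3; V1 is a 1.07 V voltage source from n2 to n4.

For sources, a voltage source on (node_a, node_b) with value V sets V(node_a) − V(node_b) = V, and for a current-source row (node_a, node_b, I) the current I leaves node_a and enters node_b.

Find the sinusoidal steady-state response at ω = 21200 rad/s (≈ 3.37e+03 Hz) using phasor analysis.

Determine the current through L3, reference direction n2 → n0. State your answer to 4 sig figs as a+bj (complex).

-0.001415-0.007342j A

Apply KCL at each of the 4 non-ground nodes and solve the resulting linear system.
Node n1: branches {R4, I1, I2, L2, R6, R9, R10, C3} → V_1 = -7.072-0.9369j
Node n2: branches {R2, L1, R4, I1, C1, L2, I3, L3, R7, V1} → V_2 = 0.05604-0.01080j
Node n3: branches {R1, R2, R3, L1, R5, I3, R6, R7, R8, R10, C3} → V_3 = -3.282-0.9822j
Node n4: branches {R3, I2, R5, C2, R8, V1} → V_4 = -1.014-0.01080j
Source currents: i(V1)=0.6745+0.2124j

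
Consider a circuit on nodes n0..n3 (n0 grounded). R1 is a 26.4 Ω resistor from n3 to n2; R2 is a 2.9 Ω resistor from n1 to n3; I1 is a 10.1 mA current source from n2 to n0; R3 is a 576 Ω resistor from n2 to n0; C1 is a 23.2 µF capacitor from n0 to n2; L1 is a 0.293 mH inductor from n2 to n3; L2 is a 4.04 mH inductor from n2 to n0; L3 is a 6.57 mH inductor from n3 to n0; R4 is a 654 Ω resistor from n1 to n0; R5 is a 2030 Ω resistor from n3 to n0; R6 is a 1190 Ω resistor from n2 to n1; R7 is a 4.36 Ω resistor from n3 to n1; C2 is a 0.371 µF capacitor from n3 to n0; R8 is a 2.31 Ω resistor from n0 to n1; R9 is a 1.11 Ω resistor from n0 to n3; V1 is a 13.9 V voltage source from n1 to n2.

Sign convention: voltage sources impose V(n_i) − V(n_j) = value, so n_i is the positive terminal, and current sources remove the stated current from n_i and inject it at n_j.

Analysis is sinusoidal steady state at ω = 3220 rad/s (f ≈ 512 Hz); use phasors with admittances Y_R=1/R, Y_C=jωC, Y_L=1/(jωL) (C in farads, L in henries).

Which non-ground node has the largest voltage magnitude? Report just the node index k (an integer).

2

MNA unknowns: 3 node voltages V₁..V_3 plus 1 source current (V1)
R1: Y=0.03788+0.000j on G[3,2]
R2: Y=0.3448+0.000j on G[1,3]
I1: z[2]−=0.0101, z[0]+=0.0101
R3: Y=0.001736+0.000j on G[2,0]
C1: Y=0.000+0.07470j on G[0,2]
L1: Y=0.000-1.060j on G[2,3]
L2: Y=0.000-0.07687j on G[2,0]
L3: Y=0.000-0.04727j on G[3,0]
R4: Y=0.001529+0.000j on G[1,0]
R5: Y=0.0004926+0.000j on G[3,0]
R6: Y=0.0008403+0.000j on G[2,1]
R7: Y=0.2294+0.000j on G[3,1]
C2: Y=0.000+0.001195j on G[3,0]
R8: Y=0.4329+0.000j on G[0,1]
R9: Y=0.9009+0.000j on G[0,3]
V1: row V1−V2=13.9, i_V1 at 1,2
solve → V1=5.530-4.515j, V2=-8.370-4.515j, V3=-2.753+2.024j
aux → i_V1=-7.170+5.716j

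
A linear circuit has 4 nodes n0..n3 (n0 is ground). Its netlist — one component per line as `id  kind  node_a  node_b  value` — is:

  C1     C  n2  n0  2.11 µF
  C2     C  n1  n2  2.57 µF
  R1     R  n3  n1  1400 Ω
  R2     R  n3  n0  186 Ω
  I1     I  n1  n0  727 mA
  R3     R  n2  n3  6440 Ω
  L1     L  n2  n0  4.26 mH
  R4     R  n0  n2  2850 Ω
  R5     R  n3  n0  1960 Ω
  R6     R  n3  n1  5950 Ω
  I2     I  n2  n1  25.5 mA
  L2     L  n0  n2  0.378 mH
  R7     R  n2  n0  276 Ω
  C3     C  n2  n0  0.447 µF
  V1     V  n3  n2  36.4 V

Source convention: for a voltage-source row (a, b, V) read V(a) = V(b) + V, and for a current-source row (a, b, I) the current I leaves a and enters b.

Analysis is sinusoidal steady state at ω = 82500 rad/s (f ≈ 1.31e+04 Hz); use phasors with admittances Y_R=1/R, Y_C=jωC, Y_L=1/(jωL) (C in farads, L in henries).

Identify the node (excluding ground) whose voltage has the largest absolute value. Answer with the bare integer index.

3

Element admittances at ω=82500 rad/s:
  Y(C1) = 0.000+0.1741j S between n2,n0
  Y(C2) = 0.000+0.2120j S between n1,n2
  Y(R1) = 0.0007143+0.000j S between n3,n1
  Y(R2) = 0.005376+0.000j S between n3,n0
  I1: injects 0.727 A into n0 (from n1)
  Y(R3) = 0.0001553+0.000j S between n2,n3
  Y(L1) = 0.000-0.002845j S between n2,n0
  Y(R4) = 0.0003509+0.000j S between n0,n2
  Y(R5) = 0.0005102+0.000j S between n3,n0
  Y(R6) = 0.0001681+0.000j S between n3,n1
  I2: injects 0.0255 A into n1 (from n2)
  Y(L2) = 0.000-0.03207j S between n0,n2
  Y(R7) = 0.003623+0.000j S between n2,n0
  Y(C3) = 0.000+0.03688j S between n2,n0
  V1: constraint V(n3)−V(n2) = 36.4
Assemble and solve the 4×4 MNA system:
  V(n1)=-0.3117+8.487j  V(n2)=-0.2986+5.330j  V(n3)=36.10+5.330j
  i(V1)=-0.2503-0.02859j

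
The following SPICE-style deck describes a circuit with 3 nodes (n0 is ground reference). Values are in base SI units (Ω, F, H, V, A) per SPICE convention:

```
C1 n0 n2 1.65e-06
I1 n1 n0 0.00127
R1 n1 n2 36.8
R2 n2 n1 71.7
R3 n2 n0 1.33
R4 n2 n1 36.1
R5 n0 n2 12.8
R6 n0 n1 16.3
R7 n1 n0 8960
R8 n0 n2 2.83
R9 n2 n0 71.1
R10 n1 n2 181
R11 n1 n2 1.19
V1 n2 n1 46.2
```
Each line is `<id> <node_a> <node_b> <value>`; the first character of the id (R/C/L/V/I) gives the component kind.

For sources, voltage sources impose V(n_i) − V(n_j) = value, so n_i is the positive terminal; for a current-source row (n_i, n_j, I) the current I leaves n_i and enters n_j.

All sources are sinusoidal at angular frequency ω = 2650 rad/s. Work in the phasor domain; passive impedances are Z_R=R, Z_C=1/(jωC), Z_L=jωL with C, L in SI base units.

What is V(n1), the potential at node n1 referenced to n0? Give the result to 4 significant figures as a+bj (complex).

-43.95-0.007831j V

Apply KCL at each of the 2 non-ground nodes and solve the resulting linear system.
Node n1: branches {I1, R1, R2, R4, R6, R7, R10, R11, V1} → V_1 = -43.95-0.007831j
Node n2: branches {C1, R1, R2, R3, R4, R5, R8, R9, R10, R11, V1} → V_2 = 2.255-0.007831j
Source currents: i(V1)=-44.96-0.0004813j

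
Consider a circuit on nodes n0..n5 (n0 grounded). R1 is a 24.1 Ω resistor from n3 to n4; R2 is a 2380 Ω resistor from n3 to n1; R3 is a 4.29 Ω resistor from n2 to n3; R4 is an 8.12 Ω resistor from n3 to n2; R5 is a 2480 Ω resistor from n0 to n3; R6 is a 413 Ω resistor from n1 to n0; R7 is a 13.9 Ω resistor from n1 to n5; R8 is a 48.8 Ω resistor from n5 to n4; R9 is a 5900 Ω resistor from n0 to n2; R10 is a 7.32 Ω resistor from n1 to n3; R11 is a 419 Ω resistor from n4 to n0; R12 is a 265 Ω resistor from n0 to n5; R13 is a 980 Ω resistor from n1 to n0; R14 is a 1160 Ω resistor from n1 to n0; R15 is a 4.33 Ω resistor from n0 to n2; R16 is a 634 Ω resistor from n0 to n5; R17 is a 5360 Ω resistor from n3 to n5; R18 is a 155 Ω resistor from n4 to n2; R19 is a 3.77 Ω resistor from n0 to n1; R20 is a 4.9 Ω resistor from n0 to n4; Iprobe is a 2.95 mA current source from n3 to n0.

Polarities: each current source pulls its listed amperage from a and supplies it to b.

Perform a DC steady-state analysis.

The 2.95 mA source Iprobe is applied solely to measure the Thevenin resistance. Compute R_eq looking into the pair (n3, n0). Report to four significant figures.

Apply KCL at each of the 5 non-ground nodes and solve the resulting linear system.
Node n1: branches {R2, R6, R7, R10, R13, R14, R19} → V_1 = -0.003618
Node n2: branches {R3, R4, R9, R15, R18} → V_2 = -0.006624
Node n3: branches {R1, R2, R3, R4, R5, R10, R17, Iprobe} → V_3 = -0.01100
Node n4: branches {R1, R8, R11, R18, R20} → V_4 = -0.002048
Node n5: branches {R7, R8, R12, R16, R17} → V_5 = -0.003106

R_eq = 3.730 Ω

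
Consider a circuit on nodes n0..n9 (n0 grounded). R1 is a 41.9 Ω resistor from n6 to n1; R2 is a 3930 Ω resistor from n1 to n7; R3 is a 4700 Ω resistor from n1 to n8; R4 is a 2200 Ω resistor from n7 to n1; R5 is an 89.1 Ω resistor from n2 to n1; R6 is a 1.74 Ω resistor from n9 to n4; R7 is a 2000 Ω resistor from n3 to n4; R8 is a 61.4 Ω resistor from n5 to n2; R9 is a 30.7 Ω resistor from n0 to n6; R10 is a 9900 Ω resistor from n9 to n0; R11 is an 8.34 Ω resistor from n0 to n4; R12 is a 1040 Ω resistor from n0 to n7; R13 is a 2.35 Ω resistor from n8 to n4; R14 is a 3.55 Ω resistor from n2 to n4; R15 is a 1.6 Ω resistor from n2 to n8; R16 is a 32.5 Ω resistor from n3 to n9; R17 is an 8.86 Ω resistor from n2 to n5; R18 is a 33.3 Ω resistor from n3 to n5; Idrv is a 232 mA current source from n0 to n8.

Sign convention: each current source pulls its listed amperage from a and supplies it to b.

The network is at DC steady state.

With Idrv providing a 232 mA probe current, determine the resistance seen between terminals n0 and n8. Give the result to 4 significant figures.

R_eq = 9.402 Ω

MNA unknowns: 9 node voltages V₁..V_9
R1: Y=0.02387 on G[6,1]
R2: Y=0.0002545 on G[1,7]
R3: Y=0.0002128 on G[1,8]
R4: Y=0.0004545 on G[7,1]
R5: Y=0.01122 on G[2,1]
R6: Y=0.5747 on G[9,4]
R7: Y=0.0005000 on G[3,4]
R8: Y=0.01629 on G[5,2]
R9: Y=0.03257 on G[0,6]
R10: Y=0.0001010 on G[9,0]
R11: Y=0.1199 on G[0,4]
R12: Y=0.0009615 on G[0,7]
R13: Y=0.4255 on G[8,4]
R14: Y=0.2817 on G[2,4]
R15: Y=0.6250 on G[2,8]
R16: Y=0.03077 on G[3,9]
R17: Y=0.1129 on G[2,5]
R18: Y=0.03003 on G[3,5]
Idrv: z[0]−=0.232, z[8]+=0.232
solve → V1=0.9175, V2=2.053, V3=1.927, V4=1.825, V5=2.029, V6=0.3880, V7=0.3894, V8=2.181, V9=1.830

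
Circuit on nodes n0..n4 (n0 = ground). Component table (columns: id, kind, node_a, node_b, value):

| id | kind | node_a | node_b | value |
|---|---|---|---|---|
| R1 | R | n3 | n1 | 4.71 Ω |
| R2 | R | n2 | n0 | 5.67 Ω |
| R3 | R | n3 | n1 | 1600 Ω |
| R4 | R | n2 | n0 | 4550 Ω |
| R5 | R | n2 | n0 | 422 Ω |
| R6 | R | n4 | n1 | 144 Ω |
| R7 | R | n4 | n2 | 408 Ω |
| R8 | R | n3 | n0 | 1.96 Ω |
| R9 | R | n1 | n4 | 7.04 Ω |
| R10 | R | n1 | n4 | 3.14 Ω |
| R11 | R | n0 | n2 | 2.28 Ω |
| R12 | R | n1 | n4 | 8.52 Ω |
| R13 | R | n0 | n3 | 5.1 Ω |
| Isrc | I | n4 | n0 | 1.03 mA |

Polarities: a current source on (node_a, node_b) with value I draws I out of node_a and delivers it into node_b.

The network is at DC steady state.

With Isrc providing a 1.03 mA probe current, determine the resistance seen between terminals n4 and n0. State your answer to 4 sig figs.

R_eq = 7.675 Ω

MNA unknowns: 4 node voltages V₁..V_4
R1: Y=0.2123 on G[3,1]
R2: Y=0.1764 on G[2,0]
R3: Y=0.0006250 on G[3,1]
R4: Y=0.0002198 on G[2,0]
R5: Y=0.002370 on G[2,0]
R6: Y=0.006944 on G[4,1]
R7: Y=0.002451 on G[4,2]
R8: Y=0.5102 on G[3,0]
R9: Y=0.1420 on G[1,4]
R10: Y=0.3185 on G[1,4]
R11: Y=0.4386 on G[0,2]
R12: Y=0.1174 on G[1,4]
R13: Y=0.1961 on G[0,3]
Isrc: z[4]−=0.00103, z[0]+=0.00103
solve → V1=-0.006177, V2=-3.125e-05, V3=-0.001431, V4=-0.007906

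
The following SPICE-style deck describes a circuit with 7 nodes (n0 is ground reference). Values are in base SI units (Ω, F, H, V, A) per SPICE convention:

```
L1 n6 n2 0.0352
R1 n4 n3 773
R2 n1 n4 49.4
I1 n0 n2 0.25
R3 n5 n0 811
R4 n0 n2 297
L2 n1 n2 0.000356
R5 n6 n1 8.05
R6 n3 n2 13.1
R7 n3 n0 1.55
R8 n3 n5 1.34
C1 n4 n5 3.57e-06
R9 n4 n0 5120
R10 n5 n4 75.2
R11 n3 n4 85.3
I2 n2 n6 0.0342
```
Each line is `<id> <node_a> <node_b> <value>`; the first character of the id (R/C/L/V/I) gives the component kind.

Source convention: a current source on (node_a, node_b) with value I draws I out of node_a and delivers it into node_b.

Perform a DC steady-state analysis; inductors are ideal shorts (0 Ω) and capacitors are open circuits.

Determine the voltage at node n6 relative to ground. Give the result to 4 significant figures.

MNA unknowns: 6 node voltages V₁..V_6 plus 2 source currents (L1, L2)
L1: row V6−V2=0, i_L1 at 6,2
R1: Y=0.001294 on G[4,3]
R2: Y=0.02024 on G[1,4]
I1: z[0]−=0.25, z[2]+=0.25
R3: Y=0.001233 on G[5,0]
R4: Y=0.003367 on G[0,2]
L2: row V1−V2=0, i_L2 at 1,2
R5: Y=0.1242 on G[6,1]
R6: Y=0.07634 on G[3,2]
R7: Y=0.6452 on G[3,0]
R8: Y=0.7463 on G[3,5]
C1: Y=0.000 on G[4,5]
R9: Y=0.0001953 on G[4,0]
R10: Y=0.01330 on G[5,4]
R11: Y=0.01172 on G[3,4]
I2: z[2]−=0.0342, z[6]+=0.0342
solve → V1=3.099, V2=3.099, V3=0.3701, V4=1.556, V5=0.3902, V6=3.099
aux → i_L1=0.03420, i_L2=-0.03124

3.099 V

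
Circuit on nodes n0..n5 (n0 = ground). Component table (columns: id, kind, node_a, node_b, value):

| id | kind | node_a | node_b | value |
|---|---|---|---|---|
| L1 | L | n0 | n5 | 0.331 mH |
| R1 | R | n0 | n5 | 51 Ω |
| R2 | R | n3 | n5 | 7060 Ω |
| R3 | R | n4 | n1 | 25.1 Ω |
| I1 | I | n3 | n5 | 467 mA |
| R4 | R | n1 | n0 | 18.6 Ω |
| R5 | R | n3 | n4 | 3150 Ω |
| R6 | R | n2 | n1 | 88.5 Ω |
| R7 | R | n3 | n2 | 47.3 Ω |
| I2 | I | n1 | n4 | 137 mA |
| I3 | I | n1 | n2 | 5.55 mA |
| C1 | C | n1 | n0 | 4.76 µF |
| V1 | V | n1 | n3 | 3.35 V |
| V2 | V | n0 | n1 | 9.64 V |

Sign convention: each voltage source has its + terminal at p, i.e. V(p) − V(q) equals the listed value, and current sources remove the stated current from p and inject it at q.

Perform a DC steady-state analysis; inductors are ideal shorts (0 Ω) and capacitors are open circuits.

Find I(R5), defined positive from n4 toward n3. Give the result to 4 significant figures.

0.002138 A

MNA unknowns: 5 node voltages V₁..V_5 plus 3 source currents (L1, V1, V2)
L1: row V0−V5=0, i_L1 at 0,5
R1: Y=0.01961 on G[0,5]
R2: Y=0.0001416 on G[3,5]
R3: Y=0.03984 on G[4,1]
I1: z[3]−=0.467, z[5]+=0.467
R4: Y=0.05376 on G[1,0]
R5: Y=0.0003175 on G[3,4]
R6: Y=0.01130 on G[2,1]
R7: Y=0.02114 on G[3,2]
I2: z[1]−=0.137, z[4]+=0.137
I3: z[1]−=0.00555, z[2]+=0.00555
C1: Y=0.000 on G[1,0]
V1: row V1−V3=3.35, i_V1 at 1,3
V2: row V0−V1=9.64, i_V2 at 0,1
solve → V1=-9.640, V2=-11.65, V3=-12.99, V4=-6.255, V5=0.000
aux → i_L1=-0.4652, i_V1=0.4347, i_V2=-0.05312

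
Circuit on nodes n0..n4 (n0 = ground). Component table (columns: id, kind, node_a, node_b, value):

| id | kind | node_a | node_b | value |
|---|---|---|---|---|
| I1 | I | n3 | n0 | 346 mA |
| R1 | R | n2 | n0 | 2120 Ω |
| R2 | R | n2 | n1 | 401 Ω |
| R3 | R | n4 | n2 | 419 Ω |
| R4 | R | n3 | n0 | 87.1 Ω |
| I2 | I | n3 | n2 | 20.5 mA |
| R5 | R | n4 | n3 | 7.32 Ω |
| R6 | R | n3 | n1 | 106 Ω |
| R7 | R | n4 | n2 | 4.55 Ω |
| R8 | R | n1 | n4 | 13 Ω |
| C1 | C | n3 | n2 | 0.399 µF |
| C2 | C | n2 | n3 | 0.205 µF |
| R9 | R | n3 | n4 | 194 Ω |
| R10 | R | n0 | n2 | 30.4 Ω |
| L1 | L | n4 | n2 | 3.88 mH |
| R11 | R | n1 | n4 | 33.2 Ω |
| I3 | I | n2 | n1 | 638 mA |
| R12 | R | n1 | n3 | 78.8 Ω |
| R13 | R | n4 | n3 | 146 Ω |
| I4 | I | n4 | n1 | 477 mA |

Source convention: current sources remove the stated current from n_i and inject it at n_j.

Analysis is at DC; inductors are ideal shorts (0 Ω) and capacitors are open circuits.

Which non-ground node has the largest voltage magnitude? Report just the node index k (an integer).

Element admittances at DC:
  I1: injects 0.346 A into n0 (from n3)
  Y(R1) = 0.0004717 S between n2,n0
  Y(R2) = 0.002494 S between n2,n1
  Y(R3) = 0.002387 S between n4,n2
  Y(R4) = 0.01148 S between n3,n0
  I2: injects 0.0205 A into n2 (from n3)
  Y(R5) = 0.1366 S between n4,n3
  Y(R6) = 0.009434 S between n3,n1
  Y(R7) = 0.2198 S between n4,n2
  Y(R8) = 0.07692 S between n1,n4
  Y(C1) = 0.000 S between n3,n2
  Y(C2) = 0.000 S between n2,n3
  Y(R9) = 0.005155 S between n3,n4
  Y(R10) = 0.03289 S between n0,n2
  L1: short n4↔n2 (DC inductor)
  Y(R11) = 0.03012 S between n1,n4
  I3: injects 0.638 A into n1 (from n2)
  Y(R12) = 0.01269 S between n1,n3
  Y(R13) = 0.006849 S between n4,n3
  I4: injects 0.477 A into n1 (from n4)
Assemble and solve the 5×5 MNA system:
  V(n1)=0.7990  V(n2)=-7.583  V(n3)=-8.099  V(n4)=-7.583
  i(L1)=0.3436

3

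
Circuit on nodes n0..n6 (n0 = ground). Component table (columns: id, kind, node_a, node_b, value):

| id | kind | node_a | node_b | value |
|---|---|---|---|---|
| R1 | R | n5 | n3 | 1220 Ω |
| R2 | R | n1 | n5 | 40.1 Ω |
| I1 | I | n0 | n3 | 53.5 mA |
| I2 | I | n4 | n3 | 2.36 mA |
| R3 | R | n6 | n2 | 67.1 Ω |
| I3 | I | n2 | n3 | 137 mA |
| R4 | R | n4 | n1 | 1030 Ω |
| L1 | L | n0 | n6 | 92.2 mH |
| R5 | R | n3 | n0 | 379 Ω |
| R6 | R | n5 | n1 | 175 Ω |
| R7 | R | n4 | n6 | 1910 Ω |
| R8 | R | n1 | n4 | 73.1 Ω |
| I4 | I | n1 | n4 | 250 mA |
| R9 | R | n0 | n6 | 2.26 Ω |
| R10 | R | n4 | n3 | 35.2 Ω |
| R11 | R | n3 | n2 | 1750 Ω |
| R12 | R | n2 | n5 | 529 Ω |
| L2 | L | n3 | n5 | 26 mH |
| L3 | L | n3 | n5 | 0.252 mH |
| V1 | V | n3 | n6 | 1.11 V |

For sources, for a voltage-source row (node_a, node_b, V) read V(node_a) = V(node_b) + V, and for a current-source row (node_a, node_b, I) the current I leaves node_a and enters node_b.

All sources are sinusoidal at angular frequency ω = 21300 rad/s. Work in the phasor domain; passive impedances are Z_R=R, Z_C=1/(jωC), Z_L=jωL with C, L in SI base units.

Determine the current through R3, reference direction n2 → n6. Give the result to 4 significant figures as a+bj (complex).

Apply KCL at each of the 6 non-ground nodes and solve the resulting linear system.
Node n1: branches {R2, R4, R6, R8, I4} → V_1 = -2.941-0.5772j
Node n2: branches {R3, I3, R11, R12} → V_2 = -7.623-0.08266j
Node n3: branches {R1, I1, I2, I3, R5, R10, R11, L2, L3, V1} → V_3 = 1.224+0.0001300j
Node n4: branches {I2, R4, R7, R8, I4, R10} → V_4 = 5.492-0.1939j
Node n5: branches {R1, R2, R6, R12, L2, L3} → V_5 = 1.184-0.7604j
Node n6: branches {R3, L1, R7, R9, V1} → V_6 = 0.1136+0.0001300j
Source currents: i(V1)=0.1628+0.001335j

-0.1153-0.001234j A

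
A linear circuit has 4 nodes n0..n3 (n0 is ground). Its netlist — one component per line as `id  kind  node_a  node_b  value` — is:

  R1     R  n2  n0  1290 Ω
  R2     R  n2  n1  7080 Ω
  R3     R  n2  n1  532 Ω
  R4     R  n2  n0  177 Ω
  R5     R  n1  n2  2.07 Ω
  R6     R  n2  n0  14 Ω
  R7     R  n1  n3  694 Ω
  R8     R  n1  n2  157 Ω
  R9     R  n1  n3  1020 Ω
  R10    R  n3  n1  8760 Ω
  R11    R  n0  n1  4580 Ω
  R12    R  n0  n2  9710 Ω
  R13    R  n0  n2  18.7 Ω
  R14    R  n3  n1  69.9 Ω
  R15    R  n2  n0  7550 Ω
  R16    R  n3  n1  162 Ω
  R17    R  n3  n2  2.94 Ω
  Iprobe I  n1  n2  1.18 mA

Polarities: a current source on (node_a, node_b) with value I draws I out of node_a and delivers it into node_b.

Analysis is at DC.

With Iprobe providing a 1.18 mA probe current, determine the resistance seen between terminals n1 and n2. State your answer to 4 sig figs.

MNA unknowns: 3 node voltages V₁..V_3
R1: Y=0.0007752 on G[2,0]
R2: Y=0.0001412 on G[2,1]
R3: Y=0.001880 on G[2,1]
R4: Y=0.005650 on G[2,0]
R5: Y=0.4831 on G[1,2]
R6: Y=0.07143 on G[2,0]
R7: Y=0.001441 on G[1,3]
R8: Y=0.006369 on G[1,2]
R9: Y=0.0009804 on G[1,3]
R10: Y=0.0001142 on G[3,1]
R11: Y=0.0002183 on G[0,1]
R12: Y=0.0001030 on G[0,2]
R13: Y=0.05348 on G[0,2]
R14: Y=0.01431 on G[3,1]
R15: Y=0.0001325 on G[2,0]
R16: Y=0.006173 on G[3,1]
R17: Y=0.3401 on G[3,2]
Iprobe: z[1]−=0.00118, z[2]+=0.00118
solve → V1=-0.002295, V2=3.809e-06, V3=-0.0001419

R_eq = 1.948 Ω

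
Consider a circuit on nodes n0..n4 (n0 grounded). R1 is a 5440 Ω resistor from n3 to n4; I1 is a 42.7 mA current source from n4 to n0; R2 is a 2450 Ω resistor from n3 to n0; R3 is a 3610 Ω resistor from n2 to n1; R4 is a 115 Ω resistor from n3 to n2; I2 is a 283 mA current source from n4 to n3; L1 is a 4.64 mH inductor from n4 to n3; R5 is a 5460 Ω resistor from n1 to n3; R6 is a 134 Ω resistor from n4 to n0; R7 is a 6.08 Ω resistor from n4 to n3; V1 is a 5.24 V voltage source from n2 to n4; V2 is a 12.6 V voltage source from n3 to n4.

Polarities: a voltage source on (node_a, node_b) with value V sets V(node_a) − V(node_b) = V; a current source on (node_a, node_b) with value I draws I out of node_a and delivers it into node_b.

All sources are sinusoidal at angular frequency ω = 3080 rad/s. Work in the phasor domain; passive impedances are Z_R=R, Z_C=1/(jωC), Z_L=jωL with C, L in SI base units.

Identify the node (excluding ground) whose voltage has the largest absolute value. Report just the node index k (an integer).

3

Apply KCL at each of the 4 non-ground nodes and solve the resulting linear system.
Node n1: branches {R3, R5} → V_1 = 2.091+0.000j
Node n2: branches {R3, R4, V1} → V_2 = -0.8385+0.000j
Node n3: branches {R1, R2, R4, I2, L1, R5, R7, V2} → V_3 = 6.522+0.000j
Node n4: branches {R1, I1, I2, L1, R6, R7, V1, V2} → V_4 = -6.078+0.000j
Source currents: i(V1)=0.06481+0.000j, i(V2)=-1.859+0.8817j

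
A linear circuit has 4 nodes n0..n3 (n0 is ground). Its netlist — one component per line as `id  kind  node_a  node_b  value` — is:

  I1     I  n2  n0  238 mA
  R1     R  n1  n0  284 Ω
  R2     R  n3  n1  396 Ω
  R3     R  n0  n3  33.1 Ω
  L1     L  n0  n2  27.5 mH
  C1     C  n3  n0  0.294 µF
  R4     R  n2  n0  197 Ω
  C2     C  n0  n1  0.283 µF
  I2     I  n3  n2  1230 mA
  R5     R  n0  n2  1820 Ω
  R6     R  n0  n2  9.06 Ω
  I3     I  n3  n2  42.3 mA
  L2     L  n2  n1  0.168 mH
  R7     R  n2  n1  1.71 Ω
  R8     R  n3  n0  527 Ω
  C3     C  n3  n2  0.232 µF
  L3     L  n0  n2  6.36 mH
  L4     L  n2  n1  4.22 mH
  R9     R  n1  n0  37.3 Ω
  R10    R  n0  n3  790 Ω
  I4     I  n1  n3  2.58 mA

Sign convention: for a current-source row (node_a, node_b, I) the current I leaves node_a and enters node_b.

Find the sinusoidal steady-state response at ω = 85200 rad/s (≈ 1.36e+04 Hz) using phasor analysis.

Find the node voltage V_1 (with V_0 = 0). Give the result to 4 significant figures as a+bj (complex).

3.499-2.341j V

Apply KCL at each of the 3 non-ground nodes and solve the resulting linear system.
Node n1: branches {R1, R2, C2, L2, R7, L4, R9, I4} → V_1 = 3.499-2.341j
Node n2: branches {I1, L1, R4, I2, R5, R6, I3, L2, R7, C3, L3, L4} → V_2 = 3.851-2.359j
Node n3: branches {R2, R3, C1, I2, I3, R8, C3, R10, I4} → V_3 = -12.27+17.27j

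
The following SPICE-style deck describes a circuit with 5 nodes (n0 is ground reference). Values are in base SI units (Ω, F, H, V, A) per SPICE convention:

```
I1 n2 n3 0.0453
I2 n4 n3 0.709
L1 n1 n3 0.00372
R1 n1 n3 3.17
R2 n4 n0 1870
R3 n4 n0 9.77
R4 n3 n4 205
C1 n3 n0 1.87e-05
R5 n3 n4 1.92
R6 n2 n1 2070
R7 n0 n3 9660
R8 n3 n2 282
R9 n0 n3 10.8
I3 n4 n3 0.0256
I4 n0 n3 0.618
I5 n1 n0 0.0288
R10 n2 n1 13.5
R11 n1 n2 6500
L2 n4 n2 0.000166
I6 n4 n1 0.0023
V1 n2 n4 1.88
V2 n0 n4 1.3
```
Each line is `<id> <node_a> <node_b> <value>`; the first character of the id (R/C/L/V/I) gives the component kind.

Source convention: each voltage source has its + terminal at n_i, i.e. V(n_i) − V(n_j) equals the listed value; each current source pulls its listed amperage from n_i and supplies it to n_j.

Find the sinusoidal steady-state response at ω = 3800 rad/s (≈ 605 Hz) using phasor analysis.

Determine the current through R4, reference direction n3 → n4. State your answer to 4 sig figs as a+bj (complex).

0.01151-0.0005225j A

Apply KCL at each of the 4 non-ground nodes and solve the resulting linear system.
Node n1: branches {L1, R1, R6, I5, R10, R11, I6} → V_1 = 0.9006-0.1153j
Node n2: branches {I1, R6, R8, R10, R11, L2, V1} → V_2 = 0.5800+0.000j
Node n3: branches {I1, I2, L1, R1, R4, C1, R5, R7, R8, R9, I3, I4} → V_3 = 1.059-0.1071j
Node n4: branches {I2, R2, R3, R4, R5, I3, L2, I6, V1, V2} → V_4 = -1.300+0.000j
Source currents: i(V1)=-0.01965+2.971j, i(V2)=-0.6172+0.06530j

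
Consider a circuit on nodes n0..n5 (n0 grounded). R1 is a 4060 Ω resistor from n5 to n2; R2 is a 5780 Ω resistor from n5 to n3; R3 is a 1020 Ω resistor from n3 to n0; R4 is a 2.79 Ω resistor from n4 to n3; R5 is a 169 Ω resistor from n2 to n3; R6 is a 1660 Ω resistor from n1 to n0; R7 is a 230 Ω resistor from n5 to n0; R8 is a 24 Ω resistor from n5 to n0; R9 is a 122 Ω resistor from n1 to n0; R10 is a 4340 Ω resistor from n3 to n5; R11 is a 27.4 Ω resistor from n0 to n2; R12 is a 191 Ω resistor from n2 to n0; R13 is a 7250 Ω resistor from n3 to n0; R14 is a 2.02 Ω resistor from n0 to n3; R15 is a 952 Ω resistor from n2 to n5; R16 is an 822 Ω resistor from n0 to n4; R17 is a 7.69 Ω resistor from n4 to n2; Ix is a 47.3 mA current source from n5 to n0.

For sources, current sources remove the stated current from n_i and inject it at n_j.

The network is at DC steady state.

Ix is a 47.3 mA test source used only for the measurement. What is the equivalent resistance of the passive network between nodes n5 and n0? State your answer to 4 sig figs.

R_eq = 20.96 Ω

MNA unknowns: 5 node voltages V₁..V_5
R1: Y=0.0002463 on G[5,2]
R2: Y=0.0001730 on G[5,3]
R3: Y=0.0009804 on G[3,0]
R4: Y=0.3584 on G[4,3]
R5: Y=0.005917 on G[2,3]
R6: Y=0.0006024 on G[1,0]
R7: Y=0.004348 on G[5,0]
R8: Y=0.04167 on G[5,0]
R9: Y=0.008197 on G[1,0]
R10: Y=0.0002304 on G[3,5]
R11: Y=0.03650 on G[0,2]
R12: Y=0.005236 on G[2,0]
R13: Y=0.0001379 on G[3,0]
R14: Y=0.4950 on G[0,3]
R15: Y=0.001050 on G[2,5]
R16: Y=0.001217 on G[0,4]
R17: Y=0.1300 on G[4,2]
Ix: z[5]−=0.0473, z[0]+=0.0473
solve → V1=0.000, V2=-0.01063, V3=-0.002463, V4=-0.004625, V5=-0.9916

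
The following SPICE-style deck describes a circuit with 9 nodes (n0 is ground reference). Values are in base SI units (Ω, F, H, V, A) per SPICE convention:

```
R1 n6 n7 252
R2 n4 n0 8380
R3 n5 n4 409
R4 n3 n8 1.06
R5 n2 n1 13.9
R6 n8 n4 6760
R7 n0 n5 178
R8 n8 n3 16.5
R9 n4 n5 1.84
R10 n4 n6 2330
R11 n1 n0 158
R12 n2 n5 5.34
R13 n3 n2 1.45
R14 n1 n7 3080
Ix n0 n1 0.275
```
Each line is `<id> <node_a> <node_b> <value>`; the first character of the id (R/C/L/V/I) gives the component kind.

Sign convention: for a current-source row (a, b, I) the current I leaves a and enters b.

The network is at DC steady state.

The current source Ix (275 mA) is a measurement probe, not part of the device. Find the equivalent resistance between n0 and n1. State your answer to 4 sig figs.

Apply KCL at each of the 8 non-ground nodes and solve the resulting linear system.
Node n1: branches {R5, R11, R14, Ix} → V_1 = 23.92
Node n2: branches {R5, R12, R13} → V_2 = 22.20
Node n3: branches {R4, R8, R13} → V_3 = 22.20
Node n4: branches {R2, R3, R6, R9, R10} → V_4 = 21.54
Node n5: branches {R3, R7, R9, R12} → V_5 = 21.55
Node n6: branches {R1, R10} → V_6 = 22.52
Node n7: branches {R1, R14} → V_7 = 22.63
Node n8: branches {R4, R6, R8} → V_8 = 22.20

R_eq = 86.97 Ω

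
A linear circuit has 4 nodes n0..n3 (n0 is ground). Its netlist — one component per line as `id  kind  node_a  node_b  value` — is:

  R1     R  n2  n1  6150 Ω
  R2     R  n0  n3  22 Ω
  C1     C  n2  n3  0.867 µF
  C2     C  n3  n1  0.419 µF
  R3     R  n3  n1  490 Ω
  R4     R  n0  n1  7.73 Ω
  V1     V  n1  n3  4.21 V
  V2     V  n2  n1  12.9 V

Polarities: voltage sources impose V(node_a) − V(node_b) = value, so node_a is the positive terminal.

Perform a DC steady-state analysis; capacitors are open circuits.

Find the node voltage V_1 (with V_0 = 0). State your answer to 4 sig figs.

1.095 V

Apply KCL at each of the 3 non-ground nodes and solve the resulting linear system.
Node n1: branches {R1, C2, R3, R4, V1, V2} → V_1 = 1.095
Node n2: branches {R1, C1, V2} → V_2 = 13.99
Node n3: branches {R2, C1, C2, R3, V1} → V_3 = -3.115
Source currents: i(V1)=-0.1502, i(V2)=-0.002098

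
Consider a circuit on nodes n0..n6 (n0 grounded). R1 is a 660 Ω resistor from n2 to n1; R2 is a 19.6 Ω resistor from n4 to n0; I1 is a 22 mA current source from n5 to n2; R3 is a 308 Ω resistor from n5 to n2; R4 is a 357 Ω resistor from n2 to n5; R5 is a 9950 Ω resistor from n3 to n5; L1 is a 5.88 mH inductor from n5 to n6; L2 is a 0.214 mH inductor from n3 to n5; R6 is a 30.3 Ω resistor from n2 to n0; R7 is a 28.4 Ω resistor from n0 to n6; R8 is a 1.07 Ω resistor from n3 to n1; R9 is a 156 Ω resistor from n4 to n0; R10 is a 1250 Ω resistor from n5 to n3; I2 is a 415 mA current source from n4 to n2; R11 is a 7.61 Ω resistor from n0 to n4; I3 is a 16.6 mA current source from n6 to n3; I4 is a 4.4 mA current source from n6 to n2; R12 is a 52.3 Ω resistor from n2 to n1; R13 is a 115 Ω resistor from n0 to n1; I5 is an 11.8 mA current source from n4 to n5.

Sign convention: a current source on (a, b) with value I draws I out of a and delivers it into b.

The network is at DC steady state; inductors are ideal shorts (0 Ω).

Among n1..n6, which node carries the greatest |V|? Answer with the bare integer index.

2

Apply KCL at each of the 6 non-ground nodes and solve the resulting linear system.
Node n1: branches {R1, R8, R12, R13} → V_1 = 3.177
Node n2: branches {R1, I1, R3, R4, R6, I2, I4, R12} → V_2 = 8.806
Node n3: branches {R5, L2, R8, R10, I3} → V_3 = 3.083
Node n4: branches {R2, R9, I2, R11, I5} → V_4 = -2.260
Node n5: branches {I1, R3, R4, R5, L1, L2, R10, I5} → V_5 = 3.083
Node n6: branches {L1, R7, I3, I4} → V_6 = 3.083
Source currents: i(L1)=0.1295, i(L2)=0.1051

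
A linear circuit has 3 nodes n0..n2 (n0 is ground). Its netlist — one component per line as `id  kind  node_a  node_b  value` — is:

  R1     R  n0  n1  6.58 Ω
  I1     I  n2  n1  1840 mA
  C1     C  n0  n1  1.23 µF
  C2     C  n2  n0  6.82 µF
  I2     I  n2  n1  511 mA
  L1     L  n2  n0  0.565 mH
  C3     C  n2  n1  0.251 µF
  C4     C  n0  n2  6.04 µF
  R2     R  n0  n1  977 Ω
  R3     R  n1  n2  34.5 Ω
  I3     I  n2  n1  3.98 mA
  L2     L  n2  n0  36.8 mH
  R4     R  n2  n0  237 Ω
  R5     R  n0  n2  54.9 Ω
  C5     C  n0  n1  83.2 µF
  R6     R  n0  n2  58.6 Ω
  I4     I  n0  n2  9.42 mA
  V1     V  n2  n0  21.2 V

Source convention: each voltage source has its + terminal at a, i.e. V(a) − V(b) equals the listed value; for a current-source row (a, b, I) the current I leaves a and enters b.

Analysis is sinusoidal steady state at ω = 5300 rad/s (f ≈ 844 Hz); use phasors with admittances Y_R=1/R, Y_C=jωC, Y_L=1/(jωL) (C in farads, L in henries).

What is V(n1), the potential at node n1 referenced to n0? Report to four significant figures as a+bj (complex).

2.358-5.660j V

MNA unknowns: 2 node voltages V₁..V_2 plus 1 source current (V1)
R1: Y=0.1520+0.000j on G[0,1]
I1: z[2]−=1.84, z[1]+=1.84
C1: Y=0.000+0.006519j on G[0,1]
C2: Y=0.000+0.03615j on G[2,0]
I2: z[2]−=0.511, z[1]+=0.511
L1: Y=0.000-0.3339j on G[2,0]
C3: Y=0.000+0.001330j on G[2,1]
C4: Y=0.000+0.03201j on G[0,2]
R2: Y=0.001024+0.000j on G[0,1]
R3: Y=0.02899+0.000j on G[1,2]
I3: z[2]−=0.00398, z[1]+=0.00398
L2: Y=0.000-0.005127j on G[2,0]
R4: Y=0.004219+0.000j on G[2,0]
R5: Y=0.01821+0.000j on G[0,2]
C5: Y=0.000+0.4410j on G[0,1]
R6: Y=0.01706+0.000j on G[0,2]
I4: z[0]−=0.00942, z[2]+=0.00942
V1: row V2−V0=21.2, i_V1 at 2,0
solve → V1=2.358-5.660j, V2=21.20+0.000j
aux → i_V1=-3.722+5.554j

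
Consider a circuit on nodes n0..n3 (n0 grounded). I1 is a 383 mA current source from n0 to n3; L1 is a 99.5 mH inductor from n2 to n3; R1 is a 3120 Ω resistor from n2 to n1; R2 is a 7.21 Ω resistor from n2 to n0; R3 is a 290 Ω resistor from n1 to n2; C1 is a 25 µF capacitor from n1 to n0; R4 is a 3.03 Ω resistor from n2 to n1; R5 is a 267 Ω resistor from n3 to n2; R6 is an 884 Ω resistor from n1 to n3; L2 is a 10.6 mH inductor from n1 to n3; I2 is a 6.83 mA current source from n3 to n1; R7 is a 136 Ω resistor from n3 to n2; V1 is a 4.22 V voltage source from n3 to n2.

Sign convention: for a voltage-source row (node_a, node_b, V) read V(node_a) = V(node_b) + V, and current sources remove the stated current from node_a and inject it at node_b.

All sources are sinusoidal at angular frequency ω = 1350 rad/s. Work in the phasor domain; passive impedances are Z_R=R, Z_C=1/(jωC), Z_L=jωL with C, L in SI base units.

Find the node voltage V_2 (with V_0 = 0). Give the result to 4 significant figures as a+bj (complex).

MNA unknowns: 3 node voltages V₁..V_3 plus 1 source current (V1)
I1: z[0]−=0.383, z[3]+=0.383
L1: Y=0.000-0.007445j on G[2,3]
R1: Y=0.0003205+0.000j on G[2,1]
R2: Y=0.1387+0.000j on G[2,0]
R3: Y=0.003448+0.000j on G[1,2]
C1: Y=0.000+0.03375j on G[1,0]
R4: Y=0.3300+0.000j on G[2,1]
R5: Y=0.003745+0.000j on G[3,2]
R6: Y=0.001131+0.000j on G[1,3]
L2: Y=0.000-0.06988j on G[1,3]
I2: z[3]−=0.00683, z[1]+=0.00683
R7: Y=0.007353+0.000j on G[3,2]
V1: row V3−V2=4.22, i_V1 at 3,2
solve → V1=2.442-1.701j, V2=2.348-0.5942j, V3=6.568-0.5942j
aux → i_V1=0.2473+0.3185j

2.348-0.5942j V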